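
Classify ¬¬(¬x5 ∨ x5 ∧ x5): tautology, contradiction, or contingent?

¬¬(¬x5 ∨ x5 ∧ x5)
= ¬¬(¬x5 ∨ x5)   (idempotence)
= ¬x5 ∨ x5   (double negation)
= True   (complement)

tautology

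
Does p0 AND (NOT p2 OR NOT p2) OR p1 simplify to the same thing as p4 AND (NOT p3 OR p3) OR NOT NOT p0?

E1: p0 AND (NOT p2 OR NOT p2) OR p1
    = p0 AND NOT p2 OR p1
E2: p4 AND (NOT p3 OR p3) OR NOT NOT p0
    = p4 AND (NOT p3 OR p3) OR p0
    = p4 OR p0
These differ: at p0=0, p1=1, p2=1, p3=0, p4=0, E1 = 1 but E2 = 0.

No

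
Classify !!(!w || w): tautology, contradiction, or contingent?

tautology

!!(!w || w)
= !w || w   (double negation)
= true   (complement)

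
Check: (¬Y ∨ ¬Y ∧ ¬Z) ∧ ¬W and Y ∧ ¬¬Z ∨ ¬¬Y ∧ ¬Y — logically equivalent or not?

E1: (¬Y ∨ ¬Y ∧ ¬Z) ∧ ¬W
    = ¬Y ∧ ¬W   — absorption
E2: Y ∧ ¬¬Z ∨ ¬¬Y ∧ ¬Y
    = Y ∧ ¬¬Z ∨ Y ∧ ¬Y   — double negation
    = Y ∧ ¬¬Z   — complement / identity
    = Y ∧ Z   — double negation
These differ: at W=0, Y=0, Z=1, E1 = 1 but E2 = 0.

No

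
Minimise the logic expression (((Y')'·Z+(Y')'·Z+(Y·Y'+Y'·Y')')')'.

Y

(((Y')'·Z+(Y')'·Z+(Y·Y'+Y'·Y')')')'
= (((Y')'·Z+(Y·Y'+Y'·Y')')')'   — idempotence
= (((Y')'·Z+(Y')')')'   — distribution
= (((Y')')')'   — absorption
= (Y')'   — double negation
= Y   — double negation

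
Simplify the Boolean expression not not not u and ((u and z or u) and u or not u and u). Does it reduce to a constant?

False

not not not u and ((u and z or u) and u or not u and u)
= not u and ((u and z or u) and u or not u and u)   (double negation)
= not u and (u and u or not u and u)   (absorption)
= not u and u   (distribution)
= False   (complement)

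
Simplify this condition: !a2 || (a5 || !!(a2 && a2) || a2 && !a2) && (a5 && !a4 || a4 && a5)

!a2 || (a5 || !!(a2 && a2) || a2 && !a2) && (a5 && !a4 || a4 && a5)
= !a2 || (a5 || a2 && a2 || a2 && !a2) && (a5 && !a4 || a4 && a5)
= !a2 || (a5 || a2 && a2 || a2 && !a2) && a5
= !a2 || (a5 || a2) && a5
= !a2 || a5

!a2 || a5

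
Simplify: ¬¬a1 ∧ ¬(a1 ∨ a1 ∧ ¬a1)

¬¬a1 ∧ ¬(a1 ∨ a1 ∧ ¬a1)
= ¬¬a1 ∧ ¬a1   (complement / identity)
= a1 ∧ ¬a1   (double negation)
= False   (complement)

False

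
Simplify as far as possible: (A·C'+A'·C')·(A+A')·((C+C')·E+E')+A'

(A·C'+A'·C')·(A+A')·((C+C')·E+E')+A'
= (A·C'+A'·C')·(A+A')·(E+E')+A'   [complement / identity]
= C'·(A+A')·(E+E')+A'   [distribution]
= C'·(E+E')+A'   [complement / identity]
= C'+A'   [complement / identity]

C'+A'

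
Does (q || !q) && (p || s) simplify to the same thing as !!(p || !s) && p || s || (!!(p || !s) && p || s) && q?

E1: (q || !q) && (p || s)
    = p || s
E2: !!(p || !s) && p || s || (!!(p || !s) && p || s) && q
    = !!(p || !s) && p || s
    = (p || !s) && p || s
    = p || s
Both reduce to p || s, so they are equivalent.

Yes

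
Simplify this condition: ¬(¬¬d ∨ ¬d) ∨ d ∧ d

d

¬(¬¬d ∨ ¬d) ∨ d ∧ d
= ¬d ∧ d ∨ d ∧ d   (De Morgan)
= d   (distribution)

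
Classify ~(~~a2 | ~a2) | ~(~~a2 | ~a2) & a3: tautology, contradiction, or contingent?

~(~~a2 | ~a2) | ~(~~a2 | ~a2) & a3
= ~(~~a2 | ~a2)   (absorption)
= ~a2 & a2   (De Morgan)
= 0   (complement)

contradiction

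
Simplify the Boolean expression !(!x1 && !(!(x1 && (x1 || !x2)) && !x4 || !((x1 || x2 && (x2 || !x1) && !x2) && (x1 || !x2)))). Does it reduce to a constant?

!(!x1 && !(!(x1 && (x1 || !x2)) && !x4 || !((x1 || x2 && (x2 || !x1) && !x2) && (x1 || !x2))))
= !(!x1 && !(!(x1 && (x1 || !x2)) && !x4 || !((x1 || x2 && !x2) && (x1 || !x2))))   — absorption
= !(!x1 && !(!(x1 && (x1 || !x2)) && !x4 || !(x1 && (x1 || !x2))))   — complement / identity
= !(!x1 && !!(x1 && (x1 || !x2)))   — absorption
= x1 || !(x1 && (x1 || !x2))   — De Morgan
= x1 || !x1   — absorption
= true   — complement

true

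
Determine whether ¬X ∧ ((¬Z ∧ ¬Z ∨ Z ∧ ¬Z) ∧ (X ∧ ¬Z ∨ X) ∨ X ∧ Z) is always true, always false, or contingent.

¬X ∧ ((¬Z ∧ ¬Z ∨ Z ∧ ¬Z) ∧ (X ∧ ¬Z ∨ X) ∨ X ∧ Z)
= ¬X ∧ (¬Z ∧ (X ∧ ¬Z ∨ X) ∨ X ∧ Z)
= ¬X ∧ (¬Z ∧ X ∨ X ∧ Z)
= ¬X ∧ X
= False

always false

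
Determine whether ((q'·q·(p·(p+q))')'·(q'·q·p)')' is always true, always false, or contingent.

always false

((q'·q·(p·(p+q))')'·(q'·q·p)')'
= q'·q·(p·(p+q))'+q'·q·p
= q'·q·p'+q'·q·p
= q'·q
= 0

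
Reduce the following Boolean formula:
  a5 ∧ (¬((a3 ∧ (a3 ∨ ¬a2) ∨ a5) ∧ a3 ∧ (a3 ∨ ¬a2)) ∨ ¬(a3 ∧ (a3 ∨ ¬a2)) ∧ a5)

a5 ∧ ¬a3

a5 ∧ (¬((a3 ∧ (a3 ∨ ¬a2) ∨ a5) ∧ a3 ∧ (a3 ∨ ¬a2)) ∨ ¬(a3 ∧ (a3 ∨ ¬a2)) ∧ a5)
= a5 ∧ (¬(a3 ∧ (a3 ∨ ¬a2)) ∨ ¬(a3 ∧ (a3 ∨ ¬a2)) ∧ a5)   [absorption]
= a5 ∧ ¬(a3 ∧ (a3 ∨ ¬a2))   [absorption]
= a5 ∧ ¬a3   [absorption]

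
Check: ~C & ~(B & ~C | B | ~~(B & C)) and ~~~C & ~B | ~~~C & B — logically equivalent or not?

E1: ~C & ~(B & ~C | B | ~~(B & C))
    = ~C & ~(B & ~C | B | B & C)   — double negation
    = ~C & ~(B | B & C)   — absorption
    = ~C & ~B   — absorption
E2: ~~~C & ~B | ~~~C & B
    = ~~~C   — distribution
    = ~C   — double negation
These differ: at B=1, C=0, E1 = 0 but E2 = 1.

No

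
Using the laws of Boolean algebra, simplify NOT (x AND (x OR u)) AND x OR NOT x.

NOT (x AND (x OR u)) AND x OR NOT x
= NOT x AND x OR NOT x   (absorption)
= NOT x   (complement / identity)

NOT x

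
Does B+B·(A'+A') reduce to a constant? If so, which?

no

B+B·(A'+A')
= B+B·A'   (idempotence)
= B   (absorption)
This depends on B, so it is not a constant.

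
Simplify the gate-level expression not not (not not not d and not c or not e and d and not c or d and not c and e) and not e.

not c and not e

not not (not not not d and not c or not e and d and not c or d and not c and e) and not e
= not not (not d and not c or not e and d and not c or d and not c and e) and not e
= not not (not d and not c or d and not c) and not e
= not not not c and not e
= not c and not e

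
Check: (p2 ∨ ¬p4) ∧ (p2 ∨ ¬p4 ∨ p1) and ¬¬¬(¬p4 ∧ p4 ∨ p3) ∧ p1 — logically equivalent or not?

E1: (p2 ∨ ¬p4) ∧ (p2 ∨ ¬p4 ∨ p1)
    = p2 ∨ ¬p4   (absorption)
E2: ¬¬¬(¬p4 ∧ p4 ∨ p3) ∧ p1
    = ¬¬¬p3 ∧ p1   (complement / identity)
    = ¬p3 ∧ p1   (double negation)
These differ: at p1=0, p2=1, p3=1, p4=0, E1 = 1 but E2 = 0.

No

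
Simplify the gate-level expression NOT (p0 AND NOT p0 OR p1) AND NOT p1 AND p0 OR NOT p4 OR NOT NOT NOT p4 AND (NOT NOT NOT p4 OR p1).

NOT p1 AND p0 OR NOT p4

NOT (p0 AND NOT p0 OR p1) AND NOT p1 AND p0 OR NOT p4 OR NOT NOT NOT p4 AND (NOT NOT NOT p4 OR p1)
= NOT (p0 AND NOT p0 OR p1) AND NOT p1 AND p0 OR NOT p4 OR NOT NOT NOT p4   — absorption
= NOT p1 AND NOT p1 AND p0 OR NOT p4 OR NOT NOT NOT p4   — complement / identity
= NOT p1 AND NOT p1 AND p0 OR NOT p4 OR NOT p4   — double negation
= NOT p1 AND NOT p1 AND p0 OR NOT p4   — idempotence
= NOT p1 AND p0 OR NOT p4   — idempotence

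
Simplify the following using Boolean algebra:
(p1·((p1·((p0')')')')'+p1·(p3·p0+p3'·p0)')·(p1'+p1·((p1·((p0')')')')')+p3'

p1·p0'+p3'

(p1·((p1·((p0')')')')'+p1·(p3·p0+p3'·p0)')·(p1'+p1·((p1·((p0')')')')')+p3'
= p1·((p1·((p0')')')')'+p1·(p3·p0+p3'·p0)'·p1'+p3'   — distribution
= p1·((p1·((p0')')')')'+p1·p0'·p1'+p3'   — distribution
= p1·p1·((p0')')'+p1·p0'·p1'+p3'   — double negation
= p1·p1·p0'+p1·p0'·p1'+p3'   — double negation
= p1·p0'+p3'   — distribution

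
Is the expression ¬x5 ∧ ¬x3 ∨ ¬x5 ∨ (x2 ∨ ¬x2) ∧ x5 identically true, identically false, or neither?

identically true

¬x5 ∧ ¬x3 ∨ ¬x5 ∨ (x2 ∨ ¬x2) ∧ x5
= ¬x5 ∨ (x2 ∨ ¬x2) ∧ x5
= ¬x5 ∨ x5
= True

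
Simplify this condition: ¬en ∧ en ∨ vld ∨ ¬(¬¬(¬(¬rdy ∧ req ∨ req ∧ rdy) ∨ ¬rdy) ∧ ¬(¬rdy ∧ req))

vld ∨ req

¬en ∧ en ∨ vld ∨ ¬(¬¬(¬(¬rdy ∧ req ∨ req ∧ rdy) ∨ ¬rdy) ∧ ¬(¬rdy ∧ req))
= vld ∨ ¬(¬¬(¬(¬rdy ∧ req ∨ req ∧ rdy) ∨ ¬rdy) ∧ ¬(¬rdy ∧ req))
= vld ∨ ¬(¬(¬rdy ∧ req ∨ req ∧ rdy) ∨ ¬rdy) ∨ ¬rdy ∧ req
= vld ∨ (¬rdy ∧ req ∨ req ∧ rdy) ∧ rdy ∨ ¬rdy ∧ req
= vld ∨ req ∧ rdy ∨ ¬rdy ∧ req
= vld ∨ req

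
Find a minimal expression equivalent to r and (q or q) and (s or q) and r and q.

r and q

r and (q or q) and (s or q) and r and q
= r and (q and s or q) and r and q   [distribution]
= r and q and r and q   [absorption]
= r and q   [idempotence]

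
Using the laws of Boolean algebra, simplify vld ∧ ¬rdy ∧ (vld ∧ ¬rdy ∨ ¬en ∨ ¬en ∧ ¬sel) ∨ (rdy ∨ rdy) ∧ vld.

vld

vld ∧ ¬rdy ∧ (vld ∧ ¬rdy ∨ ¬en ∨ ¬en ∧ ¬sel) ∨ (rdy ∨ rdy) ∧ vld
= vld ∧ ¬rdy ∧ (vld ∧ ¬rdy ∨ ¬en ∨ ¬en ∧ ¬sel) ∨ rdy ∧ vld
= vld ∧ ¬rdy ∧ (vld ∧ ¬rdy ∨ ¬en) ∨ rdy ∧ vld
= vld ∧ ¬rdy ∨ rdy ∧ vld
= vld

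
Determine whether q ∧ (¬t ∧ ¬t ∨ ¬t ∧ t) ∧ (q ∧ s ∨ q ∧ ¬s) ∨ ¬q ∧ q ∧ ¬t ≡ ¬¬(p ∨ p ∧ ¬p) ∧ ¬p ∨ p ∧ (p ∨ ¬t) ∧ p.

No

E1: q ∧ (¬t ∧ ¬t ∨ ¬t ∧ t) ∧ (q ∧ s ∨ q ∧ ¬s) ∨ ¬q ∧ q ∧ ¬t
    = q ∧ ¬t ∧ (q ∧ s ∨ q ∧ ¬s) ∨ ¬q ∧ q ∧ ¬t   — distribution
    = q ∧ ¬t ∧ q ∨ ¬q ∧ q ∧ ¬t   — distribution
    = q ∧ ¬t   — distribution
E2: ¬¬(p ∨ p ∧ ¬p) ∧ ¬p ∨ p ∧ (p ∨ ¬t) ∧ p
    = (p ∨ p ∧ ¬p) ∧ ¬p ∨ p ∧ (p ∨ ¬t) ∧ p   — double negation
    = p ∧ ¬p ∨ p ∧ (p ∨ ¬t) ∧ p   — complement / identity
    = p ∧ ¬p ∨ p ∧ p   — absorption
    = p   — distribution
These differ: at p=1, q=0, s=0, t=0, E1 = 0 but E2 = 1.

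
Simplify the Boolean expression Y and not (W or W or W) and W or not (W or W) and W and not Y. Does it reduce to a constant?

False

Y and not (W or W or W) and W or not (W or W) and W and not Y
= Y and not (W or W) and W or not (W or W) and W and not Y   (idempotence)
= not (W or W) and W   (distribution)
= not W and W   (idempotence)
= False   (complement)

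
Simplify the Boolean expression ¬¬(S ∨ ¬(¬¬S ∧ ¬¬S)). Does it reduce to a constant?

True

¬¬(S ∨ ¬(¬¬S ∧ ¬¬S))
= S ∨ ¬(¬¬S ∧ ¬¬S)   [double negation]
= S ∨ ¬¬¬S   [idempotence]
= S ∨ ¬S   [double negation]
= True   [complement]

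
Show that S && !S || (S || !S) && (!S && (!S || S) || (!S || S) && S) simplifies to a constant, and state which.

true

S && !S || (S || !S) && (!S && (!S || S) || (!S || S) && S)
= S && !S || (S || !S) && (!S || S)
= S && !S || S || !S
= S || !S
= true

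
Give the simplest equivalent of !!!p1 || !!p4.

!p1 || p4

!!!p1 || !!p4
= !!!p1 || p4   — double negation
= !p1 || p4   — double negation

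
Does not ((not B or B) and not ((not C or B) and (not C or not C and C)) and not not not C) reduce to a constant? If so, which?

yes, True

not ((not B or B) and not ((not C or B) and (not C or not C and C)) and not not not C)
= not (not ((not C or B) and (not C or not C and C)) and not not not C)   [complement / identity]
= not (not ((not C or B) and not C) and not not not C)   [complement / identity]
= not (not ((not C or B) and not C) and not C)   [double negation]
= (not C or B) and not C or C   [De Morgan]
= not C or C   [absorption]
= True   [complement]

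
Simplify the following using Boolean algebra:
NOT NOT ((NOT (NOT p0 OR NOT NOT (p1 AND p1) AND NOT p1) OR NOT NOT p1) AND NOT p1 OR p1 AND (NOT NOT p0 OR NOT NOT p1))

NOT NOT ((NOT (NOT p0 OR NOT NOT (p1 AND p1) AND NOT p1) OR NOT NOT p1) AND NOT p1 OR p1 AND (NOT NOT p0 OR NOT NOT p1))
= NOT NOT ((NOT (NOT p0 OR NOT NOT p1 AND NOT p1) OR NOT NOT p1) AND NOT p1 OR p1 AND (NOT NOT p0 OR NOT NOT p1))   [idempotence]
= NOT NOT ((NOT (NOT p0 OR p1 AND NOT p1) OR NOT NOT p1) AND NOT p1 OR p1 AND (NOT NOT p0 OR NOT NOT p1))   [double negation]
= NOT NOT ((NOT NOT p0 OR NOT NOT p1) AND NOT p1 OR p1 AND (NOT NOT p0 OR NOT NOT p1))   [complement / identity]
= NOT NOT (NOT NOT p0 OR NOT NOT p1)   [distribution]
= NOT (NOT p0 AND NOT p1)   [De Morgan]
= p0 OR p1   [De Morgan]

p0 OR p1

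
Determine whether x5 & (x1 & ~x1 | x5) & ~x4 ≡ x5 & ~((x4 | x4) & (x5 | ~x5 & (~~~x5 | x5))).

Yes

E1: x5 & (x1 & ~x1 | x5) & ~x4
    = x5 & x5 & ~x4   — complement / identity
    = x5 & ~x4   — idempotence
E2: x5 & ~((x4 | x4) & (x5 | ~x5 & (~~~x5 | x5)))
    = x5 & ~((x4 | x4) & (x5 | ~x5 & (~x5 | x5)))   — double negation
    = x5 & ~((x4 | x4) & (x5 | ~x5))   — complement / identity
    = x5 & ~(x4 | x4)   — complement / identity
    = x5 & ~x4   — idempotence
Both reduce to x5 & ~x4, so they are equivalent.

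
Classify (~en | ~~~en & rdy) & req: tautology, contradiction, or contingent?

contingent

(~en | ~~~en & rdy) & req
= (~en | ~en & rdy) & req   [double negation]
= ~en & req   [absorption]
This depends on en, req, so it is not a constant.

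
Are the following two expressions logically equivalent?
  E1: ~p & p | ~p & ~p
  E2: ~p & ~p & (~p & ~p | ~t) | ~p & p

Yes

E1: ~p & p | ~p & ~p
    = ~p   (distribution)
E2: ~p & ~p & (~p & ~p | ~t) | ~p & p
    = ~p & ~p | ~p & p   (absorption)
    = ~p   (distribution)
Both reduce to ~p, so they are equivalent.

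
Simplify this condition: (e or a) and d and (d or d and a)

(e or a) and d and (d or d and a)
= (e or a) and d and d   [absorption]
= (e or a) and d   [idempotence]

(e or a) and d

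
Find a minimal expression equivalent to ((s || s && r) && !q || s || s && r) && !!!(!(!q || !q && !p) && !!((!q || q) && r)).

((s || s && r) && !q || s || s && r) && !!!(!(!q || !q && !p) && !!((!q || q) && r))
= ((s || s && r) && !q || s || s && r) && !!!(!!q && !!((!q || q) && r))   — absorption
= (s || s && r) && !!!(!!q && !!((!q || q) && r))   — absorption
= (s || s && r) && !!!(!!q && !!r)   — complement / identity
= s && !!!(!!q && !!r)   — absorption
= s && !(!!q && !!r)   — double negation
= s && (!q || !r)   — De Morgan

s && (!q || !r)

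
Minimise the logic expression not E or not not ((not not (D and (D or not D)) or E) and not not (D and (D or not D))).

not E or D

not E or not not ((not not (D and (D or not D)) or E) and not not (D and (D or not D)))
= not E or not not not not (D and (D or not D))
= not E or not not not not D
= not E or not not D
= not E or D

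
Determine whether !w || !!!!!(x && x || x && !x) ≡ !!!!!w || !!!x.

E1: !w || !!!!!(x && x || x && !x)
    = !w || !!!!!x   — distribution
    = !w || !!!x   — double negation
    = !w || !x   — double negation
E2: !!!!!w || !!!x
    = !!!w || !!!x   — double negation
    = !!!w || !x   — double negation
    = !w || !x   — double negation
Both reduce to !w || !x, so they are equivalent.

Yes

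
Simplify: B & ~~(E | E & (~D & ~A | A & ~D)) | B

B

B & ~~(E | E & (~D & ~A | A & ~D)) | B
= B & ~~(E | E & ~D) | B   — distribution
= B & (E | E & ~D) | B   — double negation
= B & E | B   — absorption
= B   — absorption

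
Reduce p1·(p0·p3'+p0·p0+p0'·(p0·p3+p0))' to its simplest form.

p1·(p0·p3'+p0·p0+p0'·(p0·p3+p0))'
= p1·(p0·p3'+p0·p0+p0'·p0)'
= p1·(p0·p3'+p0)'
= p1·p0'

p1·p0'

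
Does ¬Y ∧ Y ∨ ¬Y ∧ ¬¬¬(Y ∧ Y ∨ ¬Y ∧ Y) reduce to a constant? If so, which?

¬Y ∧ Y ∨ ¬Y ∧ ¬¬¬(Y ∧ Y ∨ ¬Y ∧ Y)
= ¬Y ∧ Y ∨ ¬Y ∧ ¬¬¬Y   (distribution)
= ¬Y ∧ Y ∨ ¬Y ∧ ¬Y   (double negation)
= ¬Y   (distribution)
This depends on Y, so it is not a constant.

no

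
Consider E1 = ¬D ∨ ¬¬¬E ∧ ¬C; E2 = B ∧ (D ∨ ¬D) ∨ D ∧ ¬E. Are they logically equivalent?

E1: ¬D ∨ ¬¬¬E ∧ ¬C
    = ¬D ∨ ¬E ∧ ¬C   (double negation)
E2: B ∧ (D ∨ ¬D) ∨ D ∧ ¬E
    = B ∨ D ∧ ¬E   (complement / identity)
These differ: at B=0, C=0, D=0, E=0, E1 = 1 but E2 = 0.

No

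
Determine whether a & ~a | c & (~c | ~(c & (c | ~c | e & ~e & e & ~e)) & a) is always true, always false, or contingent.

always false

a & ~a | c & (~c | ~(c & (c | ~c | e & ~e & e & ~e)) & a)
= a & ~a | c & (~c | ~(c & (c | ~c | e & ~e)) & a)   [idempotence]
= a & ~a | c & (~c | ~(c & (c | ~c)) & a)   [complement / identity]
= a & ~a | c & (~c | ~c & a)   [complement / identity]
= c & (~c | ~c & a)   [complement / identity]
= c & ~c   [absorption]
= 0   [complement]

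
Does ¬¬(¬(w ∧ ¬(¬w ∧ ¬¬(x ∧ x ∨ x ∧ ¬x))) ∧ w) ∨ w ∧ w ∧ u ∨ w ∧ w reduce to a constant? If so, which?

no

¬¬(¬(w ∧ ¬(¬w ∧ ¬¬(x ∧ x ∨ x ∧ ¬x))) ∧ w) ∨ w ∧ w ∧ u ∨ w ∧ w
= ¬(w ∧ ¬(¬w ∧ ¬¬(x ∧ x ∨ x ∧ ¬x))) ∧ w ∨ w ∧ w ∧ u ∨ w ∧ w   (double negation)
= ¬(w ∧ ¬(¬w ∧ ¬¬x)) ∧ w ∨ w ∧ w ∧ u ∨ w ∧ w   (distribution)
= ¬(w ∧ (w ∨ ¬x)) ∧ w ∨ w ∧ w ∧ u ∨ w ∧ w   (De Morgan)
= ¬w ∧ w ∨ w ∧ w ∧ u ∨ w ∧ w   (absorption)
= ¬w ∧ w ∨ w ∧ w   (absorption)
= w   (distribution)
This depends on w, so it is not a constant.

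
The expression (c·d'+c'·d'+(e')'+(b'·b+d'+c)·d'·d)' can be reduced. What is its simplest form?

(c·d'+c'·d'+(e')'+(b'·b+d'+c)·d'·d)'
= (d'+(e')'+(b'·b+d'+c)·d'·d)'   — distribution
= (d'+(e')'+(d'+c)·d'·d)'   — complement / identity
= (d'+(e')'+d'·d)'   — absorption
= (d'+(e')')'   — complement / identity
= d·e'   — De Morgan

d·e'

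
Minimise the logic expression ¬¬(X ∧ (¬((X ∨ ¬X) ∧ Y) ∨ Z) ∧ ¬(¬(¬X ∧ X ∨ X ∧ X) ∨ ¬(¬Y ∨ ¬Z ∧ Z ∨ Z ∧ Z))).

¬¬(X ∧ (¬((X ∨ ¬X) ∧ Y) ∨ Z) ∧ ¬(¬(¬X ∧ X ∨ X ∧ X) ∨ ¬(¬Y ∨ ¬Z ∧ Z ∨ Z ∧ Z)))
= ¬¬(X ∧ (¬((X ∨ ¬X) ∧ Y) ∨ Z) ∧ ¬(¬(¬X ∧ X ∨ X ∧ X) ∨ ¬(¬Y ∨ Z)))   — distribution
= ¬¬(X ∧ (¬Y ∨ Z) ∧ ¬(¬(¬X ∧ X ∨ X ∧ X) ∨ ¬(¬Y ∨ Z)))   — complement / identity
= ¬¬(X ∧ (¬Y ∨ Z) ∧ (¬X ∧ X ∨ X ∧ X) ∧ (¬Y ∨ Z))   — De Morgan
= X ∧ (¬Y ∨ Z) ∧ (¬X ∧ X ∨ X ∧ X) ∧ (¬Y ∨ Z)   — double negation
= X ∧ (¬Y ∨ Z) ∧ X ∧ (¬Y ∨ Z)   — distribution
= X ∧ (¬Y ∨ Z)   — idempotence

X ∧ (¬Y ∨ Z)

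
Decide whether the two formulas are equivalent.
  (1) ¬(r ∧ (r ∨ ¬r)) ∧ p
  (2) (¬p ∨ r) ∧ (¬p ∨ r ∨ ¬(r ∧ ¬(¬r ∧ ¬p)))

E1: ¬(r ∧ (r ∨ ¬r)) ∧ p
    = ¬r ∧ p   — complement / identity
E2: (¬p ∨ r) ∧ (¬p ∨ r ∨ ¬(r ∧ ¬(¬r ∧ ¬p)))
    = (¬p ∨ r) ∧ (¬p ∨ r ∨ ¬(r ∧ (r ∨ p)))   — De Morgan
    = (¬p ∨ r) ∧ (¬p ∨ r ∨ ¬r)   — absorption
    = ¬p ∨ r   — absorption
These differ: at p=0, r=1, E1 = 0 but E2 = 1.

No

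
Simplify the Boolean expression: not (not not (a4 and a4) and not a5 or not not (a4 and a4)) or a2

not (not not (a4 and a4) and not a5 or not not (a4 and a4)) or a2
= not not not (a4 and a4) or a2
= not (a4 and a4) or a2
= not a4 or a2

not a4 or a2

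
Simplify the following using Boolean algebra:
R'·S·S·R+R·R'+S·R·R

S·R

R'·S·S·R+R·R'+S·R·R
= R'·S·R+R·R'+S·R·R   [idempotence]
= R'·S·R+S·R·R   [complement / identity]
= S·R   [distribution]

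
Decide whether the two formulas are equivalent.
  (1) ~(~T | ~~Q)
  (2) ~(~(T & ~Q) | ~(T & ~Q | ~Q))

Yes

E1: ~(~T | ~~Q)
    = T & ~Q
E2: ~(~(T & ~Q) | ~(T & ~Q | ~Q))
    = T & ~Q & (T & ~Q | ~Q)
    = T & ~Q
Both reduce to T & ~Q, so they are equivalent.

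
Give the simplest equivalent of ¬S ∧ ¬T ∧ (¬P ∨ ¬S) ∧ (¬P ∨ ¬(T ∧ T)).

¬S ∧ ¬T ∧ (¬P ∨ ¬S) ∧ (¬P ∨ ¬(T ∧ T))
= ¬S ∧ ¬T ∧ (¬P ∨ ¬S) ∧ (¬P ∨ ¬T)   — idempotence
= ¬S ∧ ¬T ∧ (¬S ∧ ¬T ∨ ¬P)   — distribution
= ¬S ∧ ¬T   — absorption

¬S ∧ ¬T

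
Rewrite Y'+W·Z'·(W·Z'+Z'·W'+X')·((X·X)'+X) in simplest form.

Y'+W·Z'·(W·Z'+Z'·W'+X')·((X·X)'+X)
= Y'+W·Z'·(W·Z'+Z'·W'+X')·(X'+X)
= Y'+W·Z'·(Z'+X')·(X'+X)
= Y'+W·Z'·(X'+X)
= Y'+W·Z'

Y'+W·Z'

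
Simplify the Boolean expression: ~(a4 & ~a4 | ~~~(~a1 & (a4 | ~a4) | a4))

~(a4 & ~a4 | ~~~(~a1 & (a4 | ~a4) | a4))
= ~(a4 & ~a4 | ~~~(~a1 | a4))   — complement / identity
= ~~~~(~a1 | a4)   — complement / identity
= ~~(~a1 | a4)   — double negation
= ~a1 | a4   — double negation

~a1 | a4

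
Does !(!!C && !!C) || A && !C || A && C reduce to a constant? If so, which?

no

!(!!C && !!C) || A && !C || A && C
= !C || !C || A && !C || A && C   [De Morgan]
= !C || A && !C || A && C   [idempotence]
= !C || A   [distribution]
This depends on A, C, so it is not a constant.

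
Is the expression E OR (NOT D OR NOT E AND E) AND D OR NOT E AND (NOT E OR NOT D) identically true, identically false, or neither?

identically true

E OR (NOT D OR NOT E AND E) AND D OR NOT E AND (NOT E OR NOT D)
= E OR NOT D AND D OR NOT E AND (NOT E OR NOT D)   (complement / identity)
= E OR NOT D AND D OR NOT E   (absorption)
= E OR NOT E   (complement / identity)
= TRUE   (complement)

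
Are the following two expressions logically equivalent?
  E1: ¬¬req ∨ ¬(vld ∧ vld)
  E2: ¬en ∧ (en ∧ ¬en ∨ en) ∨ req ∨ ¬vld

E1: ¬¬req ∨ ¬(vld ∧ vld)
    = req ∨ ¬(vld ∧ vld)   (double negation)
    = req ∨ ¬vld   (idempotence)
E2: ¬en ∧ (en ∧ ¬en ∨ en) ∨ req ∨ ¬vld
    = ¬en ∧ en ∨ req ∨ ¬vld   (complement / identity)
    = req ∨ ¬vld   (complement / identity)
Both reduce to req ∨ ¬vld, so they are equivalent.

Yes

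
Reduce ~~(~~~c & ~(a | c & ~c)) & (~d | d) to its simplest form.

~~(~~~c & ~(a | c & ~c)) & (~d | d)
= ~~(~~~c & ~a) & (~d | d)   — complement / identity
= ~~~c & ~a & (~d | d)   — double negation
= ~c & ~a & (~d | d)   — double negation
= ~c & ~a   — complement / identity

~c & ~a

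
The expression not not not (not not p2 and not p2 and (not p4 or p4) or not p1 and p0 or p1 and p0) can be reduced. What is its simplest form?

not not not (not not p2 and not p2 and (not p4 or p4) or not p1 and p0 or p1 and p0)
= not not not (not not p2 and not p2 or not p1 and p0 or p1 and p0)
= not not not (p2 and not p2 or not p1 and p0 or p1 and p0)
= not not not (not p1 and p0 or p1 and p0)
= not (not p1 and p0 or p1 and p0)
= not p0

not p0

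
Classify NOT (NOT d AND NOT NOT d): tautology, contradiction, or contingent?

tautology

NOT (NOT d AND NOT NOT d)
= d OR NOT d   (De Morgan)
= TRUE   (complement)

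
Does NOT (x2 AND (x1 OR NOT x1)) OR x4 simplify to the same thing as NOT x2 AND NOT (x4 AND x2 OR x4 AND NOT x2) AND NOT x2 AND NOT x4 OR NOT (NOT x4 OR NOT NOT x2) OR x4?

Yes

E1: NOT (x2 AND (x1 OR NOT x1)) OR x4
    = NOT x2 OR x4
E2: NOT x2 AND NOT (x4 AND x2 OR x4 AND NOT x2) AND NOT x2 AND NOT x4 OR NOT (NOT x4 OR NOT NOT x2) OR x4
    = NOT x2 AND NOT (x4 AND x2 OR x4 AND NOT x2) AND NOT x2 AND NOT x4 OR x4 AND NOT x2 OR x4
    = NOT x2 AND NOT x4 AND NOT x2 AND NOT x4 OR x4 AND NOT x2 OR x4
    = NOT x2 AND NOT x4 OR x4 AND NOT x2 OR x4
    = NOT x2 OR x4
Both reduce to NOT x2 OR x4, so they are equivalent.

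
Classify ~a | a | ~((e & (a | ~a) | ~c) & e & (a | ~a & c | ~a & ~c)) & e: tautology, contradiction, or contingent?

tautology

~a | a | ~((e & (a | ~a) | ~c) & e & (a | ~a & c | ~a & ~c)) & e
= ~a | a | ~((e & (a | ~a) | ~c) & e & (a | ~a)) & e   (distribution)
= ~a | a | ~(e & (a | ~a)) & e   (absorption)
= ~a | a | ~e & e   (complement / identity)
= ~a | a   (complement / identity)
= 1   (complement)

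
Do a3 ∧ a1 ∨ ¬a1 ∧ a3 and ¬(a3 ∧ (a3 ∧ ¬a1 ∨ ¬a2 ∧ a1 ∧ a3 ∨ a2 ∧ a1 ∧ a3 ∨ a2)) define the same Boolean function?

E1: a3 ∧ a1 ∨ ¬a1 ∧ a3
    = a3
E2: ¬(a3 ∧ (a3 ∧ ¬a1 ∨ ¬a2 ∧ a1 ∧ a3 ∨ a2 ∧ a1 ∧ a3 ∨ a2))
    = ¬(a3 ∧ (a3 ∧ ¬a1 ∨ a1 ∧ a3 ∨ a2))
    = ¬(a3 ∧ (a3 ∨ a2))
    = ¬a3
These differ: at a1=0, a2=0, a3=0, E1 = 0 but E2 = 1.

No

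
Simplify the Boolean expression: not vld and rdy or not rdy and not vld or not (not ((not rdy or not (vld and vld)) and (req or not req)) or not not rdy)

not vld and rdy or not rdy and not vld or not (not ((not rdy or not (vld and vld)) and (req or not req)) or not not rdy)
= not vld and rdy or not rdy and not vld or not (not (not rdy or not (vld and vld)) or not not rdy)
= not vld and rdy or not rdy and not vld or (not rdy or not (vld and vld)) and not rdy
= not vld or (not rdy or not (vld and vld)) and not rdy
= not vld or (not rdy or not vld) and not rdy
= not vld or not rdy

not vld or not rdy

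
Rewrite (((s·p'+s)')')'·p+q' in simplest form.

s'·p+q'

(((s·p'+s)')')'·p+q'
= ((s')')'·p+q'   [absorption]
= s'·p+q'   [double negation]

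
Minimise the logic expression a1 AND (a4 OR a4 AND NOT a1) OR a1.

a1 AND (a4 OR a4 AND NOT a1) OR a1
= a1 AND a4 OR a1   [absorption]
= a1   [absorption]

a1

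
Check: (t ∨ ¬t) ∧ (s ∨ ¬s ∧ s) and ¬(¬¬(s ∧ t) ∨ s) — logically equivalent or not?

E1: (t ∨ ¬t) ∧ (s ∨ ¬s ∧ s)
    = s ∨ ¬s ∧ s   (complement / identity)
    = s   (complement / identity)
E2: ¬(¬¬(s ∧ t) ∨ s)
    = ¬(s ∧ t ∨ s)   (double negation)
    = ¬s   (absorption)
These differ: at s=0, t=0, E1 = 0 but E2 = 1.

No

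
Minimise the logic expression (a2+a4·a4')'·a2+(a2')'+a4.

(a2+a4·a4')'·a2+(a2')'+a4
= a2'·a2+(a2')'+a4   [complement / identity]
= (a2')'+a4   [complement / identity]
= a2+a4   [double negation]

a2+a4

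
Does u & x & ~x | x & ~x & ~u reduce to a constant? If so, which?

u & x & ~x | x & ~x & ~u
= x & ~x
= 0

yes, False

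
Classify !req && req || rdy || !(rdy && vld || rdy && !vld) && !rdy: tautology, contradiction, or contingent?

!req && req || rdy || !(rdy && vld || rdy && !vld) && !rdy
= !req && req || rdy || !rdy && !rdy
= rdy || !rdy && !rdy
= rdy || !rdy
= true

tautology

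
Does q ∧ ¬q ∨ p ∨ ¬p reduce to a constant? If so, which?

yes, True

q ∧ ¬q ∨ p ∨ ¬p
= p ∨ ¬p   [complement / identity]
= True   [complement]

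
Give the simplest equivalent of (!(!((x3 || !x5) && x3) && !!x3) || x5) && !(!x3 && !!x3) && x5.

(!(!((x3 || !x5) && x3) && !!x3) || x5) && !(!x3 && !!x3) && x5
= (!(!x3 && !!x3) || x5) && !(!x3 && !!x3) && x5   — absorption
= !(!x3 && !!x3) && x5   — absorption
= (x3 || !x3) && x5   — De Morgan
= x5   — complement / identity

x5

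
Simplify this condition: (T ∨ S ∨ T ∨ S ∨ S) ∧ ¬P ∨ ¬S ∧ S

(T ∨ S) ∧ ¬P

(T ∨ S ∨ T ∨ S ∨ S) ∧ ¬P ∨ ¬S ∧ S
= (T ∨ S ∨ T ∨ S) ∧ ¬P ∨ ¬S ∧ S   (idempotence)
= (T ∨ S ∨ T ∨ S) ∧ ¬P   (complement / identity)
= (T ∨ S) ∧ ¬P   (idempotence)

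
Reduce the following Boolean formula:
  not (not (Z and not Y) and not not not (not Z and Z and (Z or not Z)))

Z and not Y

not (not (Z and not Y) and not not not (not Z and Z and (Z or not Z)))
= Z and not Y or not not (not Z and Z and (Z or not Z))
= Z and not Y or not not (not Z and Z)
= Z and not Y or not Z and Z
= Z and not Y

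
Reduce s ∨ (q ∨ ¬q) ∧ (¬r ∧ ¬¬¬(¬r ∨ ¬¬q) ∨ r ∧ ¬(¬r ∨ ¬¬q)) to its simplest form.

s ∨ (q ∨ ¬q) ∧ (¬r ∧ ¬¬¬(¬r ∨ ¬¬q) ∨ r ∧ ¬(¬r ∨ ¬¬q))
= s ∨ (q ∨ ¬q) ∧ (¬r ∧ ¬(¬r ∨ ¬¬q) ∨ r ∧ ¬(¬r ∨ ¬¬q))   — double negation
= s ∨ ¬r ∧ ¬(¬r ∨ ¬¬q) ∨ r ∧ ¬(¬r ∨ ¬¬q)   — complement / identity
= s ∨ ¬(¬r ∨ ¬¬q)   — distribution
= s ∨ r ∧ ¬q   — De Morgan

s ∨ r ∧ ¬q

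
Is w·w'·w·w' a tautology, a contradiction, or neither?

contradiction

w·w'·w·w'
= w·w'   (idempotence)
= 0   (complement)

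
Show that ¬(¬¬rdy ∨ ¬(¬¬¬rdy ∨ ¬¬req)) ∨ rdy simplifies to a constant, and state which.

True

¬(¬¬rdy ∨ ¬(¬¬¬rdy ∨ ¬¬req)) ∨ rdy
= ¬(¬¬rdy ∨ ¬¬rdy ∧ ¬req) ∨ rdy   (De Morgan)
= ¬¬¬rdy ∨ rdy   (absorption)
= ¬rdy ∨ rdy   (double negation)
= True   (complement)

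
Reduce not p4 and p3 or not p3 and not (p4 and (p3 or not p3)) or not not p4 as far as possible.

not p4 and p3 or not p3 and not (p4 and (p3 or not p3)) or not not p4
= not p4 and p3 or not p3 and not p4 or not not p4
= not p4 or not not p4
= not p4 or p4
= True

True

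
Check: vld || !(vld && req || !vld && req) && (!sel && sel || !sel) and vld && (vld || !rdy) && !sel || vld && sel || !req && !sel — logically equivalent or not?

E1: vld || !(vld && req || !vld && req) && (!sel && sel || !sel)
    = vld || !(vld && req || !vld && req) && !sel
    = vld || !req && !sel
E2: vld && (vld || !rdy) && !sel || vld && sel || !req && !sel
    = vld && !sel || vld && sel || !req && !sel
    = vld || !req && !sel
Both reduce to vld || !req && !sel, so they are equivalent.

Yes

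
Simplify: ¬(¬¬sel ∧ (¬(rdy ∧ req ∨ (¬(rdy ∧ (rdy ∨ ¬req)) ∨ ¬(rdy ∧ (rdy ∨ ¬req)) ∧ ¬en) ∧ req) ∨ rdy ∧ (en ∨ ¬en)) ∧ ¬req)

¬(¬¬sel ∧ (¬(rdy ∧ req ∨ (¬(rdy ∧ (rdy ∨ ¬req)) ∨ ¬(rdy ∧ (rdy ∨ ¬req)) ∧ ¬en) ∧ req) ∨ rdy ∧ (en ∨ ¬en)) ∧ ¬req)
= ¬(¬¬sel ∧ (¬(rdy ∧ req ∨ ¬(rdy ∧ (rdy ∨ ¬req)) ∧ req) ∨ rdy ∧ (en ∨ ¬en)) ∧ ¬req)   — absorption
= ¬(¬¬sel ∧ (¬(rdy ∧ req ∨ ¬rdy ∧ req) ∨ rdy ∧ (en ∨ ¬en)) ∧ ¬req)   — absorption
= ¬(¬¬sel ∧ (¬req ∨ rdy ∧ (en ∨ ¬en)) ∧ ¬req)   — distribution
= ¬(¬¬sel ∧ (¬req ∨ rdy) ∧ ¬req)   — complement / identity
= ¬(¬¬sel ∧ ¬req)   — absorption
= ¬sel ∨ req   — De Morgan

¬sel ∨ req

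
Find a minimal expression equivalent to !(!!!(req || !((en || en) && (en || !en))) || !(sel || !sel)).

req || !en

!(!!!(req || !((en || en) && (en || !en))) || !(sel || !sel))
= !(!(req || !((en || en) && (en || !en))) || !(sel || !sel))   (double negation)
= !(!(req || !(en || en && !en)) || !(sel || !sel))   (distribution)
= !(!(req || !en) || !(sel || !sel))   (complement / identity)
= (req || !en) && (sel || !sel)   (De Morgan)
= req || !en   (complement / identity)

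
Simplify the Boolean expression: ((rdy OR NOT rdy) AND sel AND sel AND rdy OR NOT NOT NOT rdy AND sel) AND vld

((rdy OR NOT rdy) AND sel AND sel AND rdy OR NOT NOT NOT rdy AND sel) AND vld
= (sel AND sel AND rdy OR NOT NOT NOT rdy AND sel) AND vld   [complement / identity]
= (sel AND rdy OR NOT NOT NOT rdy AND sel) AND vld   [idempotence]
= (sel AND rdy OR NOT rdy AND sel) AND vld   [double negation]
= sel AND vld   [distribution]

sel AND vld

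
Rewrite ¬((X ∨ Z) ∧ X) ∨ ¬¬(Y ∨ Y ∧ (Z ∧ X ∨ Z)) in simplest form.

¬((X ∨ Z) ∧ X) ∨ ¬¬(Y ∨ Y ∧ (Z ∧ X ∨ Z))
= ¬X ∨ ¬¬(Y ∨ Y ∧ (Z ∧ X ∨ Z))   — absorption
= ¬X ∨ Y ∨ Y ∧ (Z ∧ X ∨ Z)   — double negation
= ¬X ∨ Y ∨ Y ∧ Z   — absorption
= ¬X ∨ Y   — absorption

¬X ∨ Y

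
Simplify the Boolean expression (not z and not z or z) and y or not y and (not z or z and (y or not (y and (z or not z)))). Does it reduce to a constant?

True

(not z and not z or z) and y or not y and (not z or z and (y or not (y and (z or not z))))
= (not z and not z or z) and y or not y and (not z or z and (y or not y))   (complement / identity)
= (not z and not z or z) and y or not y and (not z or z)   (complement / identity)
= (not z or z) and y or not y and (not z or z)   (idempotence)
= not z or z   (distribution)
= True   (complement)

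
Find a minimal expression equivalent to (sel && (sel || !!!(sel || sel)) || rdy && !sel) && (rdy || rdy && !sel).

rdy

(sel && (sel || !!!(sel || sel)) || rdy && !sel) && (rdy || rdy && !sel)
= (sel && (sel || !!!sel) || rdy && !sel) && (rdy || rdy && !sel)   (idempotence)
= (sel && (sel || !sel) || rdy && !sel) && (rdy || rdy && !sel)   (double negation)
= rdy && !sel || sel && (sel || !sel) && rdy   (distribution)
= rdy && !sel || sel && rdy   (complement / identity)
= rdy   (distribution)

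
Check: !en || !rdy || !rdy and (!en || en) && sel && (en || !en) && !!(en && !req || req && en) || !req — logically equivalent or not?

No

E1: !en || !rdy || !rdy
    = !en || !rdy
E2: (!en || en) && sel && (en || !en) && !!(en && !req || req && en) || !req
    = (!en || en) && sel && !!(en && !req || req && en) || !req
    = (!en || en) && sel && (en && !req || req && en) || !req
    = (!en || en) && sel && en || !req
    = sel && en || !req
These differ: at en=0, rdy=1, req=1, sel=0, E1 = 1 but E2 = 0.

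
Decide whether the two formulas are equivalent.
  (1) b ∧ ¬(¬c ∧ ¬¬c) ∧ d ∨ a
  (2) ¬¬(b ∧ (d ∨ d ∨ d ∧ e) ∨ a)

Yes

E1: b ∧ ¬(¬c ∧ ¬¬c) ∧ d ∨ a
    = b ∧ (c ∨ ¬c) ∧ d ∨ a   (De Morgan)
    = b ∧ d ∨ a   (complement / identity)
E2: ¬¬(b ∧ (d ∨ d ∨ d ∧ e) ∨ a)
    = ¬¬(b ∧ (d ∨ d ∧ e) ∨ a)   (idempotence)
    = b ∧ (d ∨ d ∧ e) ∨ a   (double negation)
    = b ∧ d ∨ a   (absorption)
Both reduce to b ∧ d ∨ a, so they are equivalent.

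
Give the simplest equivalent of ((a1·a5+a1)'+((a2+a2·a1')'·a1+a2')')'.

a1·a2'

((a1·a5+a1)'+((a2+a2·a1')'·a1+a2')')'
= (a1'+((a2+a2·a1')'·a1+a2')')'   (absorption)
= (a1'+(a2'·a1+a2')')'   (absorption)
= (a1'+(a2')')'   (absorption)
= a1·a2'   (De Morgan)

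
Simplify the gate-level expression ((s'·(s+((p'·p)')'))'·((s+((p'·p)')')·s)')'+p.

s+p

((s'·(s+((p'·p)')'))'·((s+((p'·p)')')·s)')'+p
= s'·(s+((p'·p)')')+(s+((p'·p)')')·s+p   [De Morgan]
= s+((p'·p)')'+p   [distribution]
= s+p'·p+p   [double negation]
= s+p   [complement / identity]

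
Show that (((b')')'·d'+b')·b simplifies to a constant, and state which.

0

(((b')')'·d'+b')·b
= (b'·d'+b')·b
= b'·b
= 0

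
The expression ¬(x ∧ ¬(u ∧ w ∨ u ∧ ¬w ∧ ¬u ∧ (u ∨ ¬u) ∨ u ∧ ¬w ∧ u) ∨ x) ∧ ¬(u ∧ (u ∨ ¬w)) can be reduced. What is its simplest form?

¬x ∧ ¬u

¬(x ∧ ¬(u ∧ w ∨ u ∧ ¬w ∧ ¬u ∧ (u ∨ ¬u) ∨ u ∧ ¬w ∧ u) ∨ x) ∧ ¬(u ∧ (u ∨ ¬w))
= ¬(x ∧ ¬(u ∧ w ∨ u ∧ ¬w ∧ ¬u ∧ (u ∨ ¬u) ∨ u ∧ ¬w ∧ u) ∨ x) ∧ ¬u   (absorption)
= ¬(x ∧ ¬(u ∧ w ∨ u ∧ ¬w ∧ ¬u ∨ u ∧ ¬w ∧ u) ∨ x) ∧ ¬u   (complement / identity)
= ¬(x ∧ ¬(u ∧ w ∨ u ∧ ¬w) ∨ x) ∧ ¬u   (distribution)
= ¬(x ∧ ¬u ∨ x) ∧ ¬u   (distribution)
= ¬x ∧ ¬u   (absorption)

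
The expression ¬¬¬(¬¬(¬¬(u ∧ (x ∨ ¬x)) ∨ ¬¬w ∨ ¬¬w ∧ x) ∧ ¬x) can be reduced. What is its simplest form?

¬¬¬(¬¬(¬¬(u ∧ (x ∨ ¬x)) ∨ ¬¬w ∨ ¬¬w ∧ x) ∧ ¬x)
= ¬¬¬(¬¬(¬¬(u ∧ (x ∨ ¬x)) ∨ ¬¬w) ∧ ¬x)   — absorption
= ¬(¬¬(¬¬(u ∧ (x ∨ ¬x)) ∨ ¬¬w) ∧ ¬x)   — double negation
= ¬(¬(¬(u ∧ (x ∨ ¬x)) ∧ ¬w) ∧ ¬x)   — De Morgan
= ¬(u ∧ (x ∨ ¬x)) ∧ ¬w ∨ x   — De Morgan
= ¬u ∧ ¬w ∨ x   — complement / identity

¬u ∧ ¬w ∨ x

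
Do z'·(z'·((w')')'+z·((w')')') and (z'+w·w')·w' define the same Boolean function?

E1: z'·(z'·((w')')'+z·((w')')')
    = z'·((w')')'   (distribution)
    = z'·w'   (double negation)
E2: (z'+w·w')·w'
    = z'·w'   (complement / identity)
Both reduce to z'·w', so they are equivalent.

Yes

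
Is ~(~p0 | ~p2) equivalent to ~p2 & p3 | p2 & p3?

No

E1: ~(~p0 | ~p2)
    = p0 & p2   — De Morgan
E2: ~p2 & p3 | p2 & p3
    = p3   — distribution
These differ: at p0=1, p2=0, p3=1, E1 = 0 but E2 = 1.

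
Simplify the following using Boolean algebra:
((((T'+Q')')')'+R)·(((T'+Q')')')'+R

T·Q+R

((((T'+Q')')')'+R)·(((T'+Q')')')'+R
= (((T'+Q')')')'+R   — absorption
= (T'+Q')'+R   — double negation
= T·Q+R   — De Morgan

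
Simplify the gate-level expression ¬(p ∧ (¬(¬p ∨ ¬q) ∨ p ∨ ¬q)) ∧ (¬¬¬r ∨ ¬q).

¬(p ∧ (¬(¬p ∨ ¬q) ∨ p ∨ ¬q)) ∧ (¬¬¬r ∨ ¬q)
= ¬(p ∧ (p ∧ q ∨ p ∨ ¬q)) ∧ (¬¬¬r ∨ ¬q)
= ¬(p ∧ (p ∧ q ∨ p ∨ ¬q)) ∧ (¬r ∨ ¬q)
= ¬(p ∧ (p ∨ ¬q)) ∧ (¬r ∨ ¬q)
= ¬p ∧ (¬r ∨ ¬q)

¬p ∧ (¬r ∨ ¬q)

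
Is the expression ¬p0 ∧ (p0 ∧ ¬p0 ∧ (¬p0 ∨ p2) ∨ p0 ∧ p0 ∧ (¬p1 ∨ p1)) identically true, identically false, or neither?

¬p0 ∧ (p0 ∧ ¬p0 ∧ (¬p0 ∨ p2) ∨ p0 ∧ p0 ∧ (¬p1 ∨ p1))
= ¬p0 ∧ (p0 ∧ ¬p0 ∧ (¬p0 ∨ p2) ∨ p0 ∧ p0)
= ¬p0 ∧ (p0 ∧ ¬p0 ∨ p0 ∧ p0)
= ¬p0 ∧ p0
= False

identically false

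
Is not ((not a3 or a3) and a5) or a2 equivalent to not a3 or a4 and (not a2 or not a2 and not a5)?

No

E1: not ((not a3 or a3) and a5) or a2
    = not a5 or a2   [complement / identity]
E2: not a3 or a4 and (not a2 or not a2 and not a5)
    = not a3 or a4 and not a2   [absorption]
These differ: at a2=1, a3=1, a4=0, a5=0, E1 = 1 but E2 = 0.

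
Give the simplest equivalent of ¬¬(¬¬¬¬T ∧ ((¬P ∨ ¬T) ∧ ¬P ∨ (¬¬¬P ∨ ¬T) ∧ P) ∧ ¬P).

¬¬(¬¬¬¬T ∧ ((¬P ∨ ¬T) ∧ ¬P ∨ (¬¬¬P ∨ ¬T) ∧ P) ∧ ¬P)
= ¬¬(¬¬¬¬T ∧ ((¬P ∨ ¬T) ∧ ¬P ∨ (¬P ∨ ¬T) ∧ P) ∧ ¬P)   [double negation]
= ¬¬(¬¬¬¬T ∧ (¬P ∨ ¬T) ∧ ¬P)   [distribution]
= ¬¬(¬¬¬¬T ∧ ¬P)   [absorption]
= ¬¬(¬¬T ∧ ¬P)   [double negation]
= ¬¬(T ∧ ¬P)   [double negation]
= T ∧ ¬P   [double negation]

T ∧ ¬P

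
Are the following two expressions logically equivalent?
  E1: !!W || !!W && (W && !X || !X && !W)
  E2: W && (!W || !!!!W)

Yes

E1: !!W || !!W && (W && !X || !X && !W)
    = !!W || !!W && !X   — distribution
    = !!W   — absorption
    = W   — double negation
E2: W && (!W || !!!!W)
    = W && (!W || !!W)   — double negation
    = W && (!W || W)   — double negation
    = W   — complement / identity
Both reduce to W, so they are equivalent.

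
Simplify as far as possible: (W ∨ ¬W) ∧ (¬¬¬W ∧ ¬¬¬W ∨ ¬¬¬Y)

¬W ∨ ¬Y

(W ∨ ¬W) ∧ (¬¬¬W ∧ ¬¬¬W ∨ ¬¬¬Y)
= (W ∨ ¬W) ∧ (¬¬¬W ∨ ¬¬¬Y)   [idempotence]
= (W ∨ ¬W) ∧ (¬W ∨ ¬¬¬Y)   [double negation]
= ¬W ∨ ¬¬¬Y   [complement / identity]
= ¬W ∨ ¬Y   [double negation]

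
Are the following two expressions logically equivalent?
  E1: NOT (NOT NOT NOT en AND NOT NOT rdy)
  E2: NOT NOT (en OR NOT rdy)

E1: NOT (NOT NOT NOT en AND NOT NOT rdy)
    = NOT NOT en OR NOT rdy
    = en OR NOT rdy
E2: NOT NOT (en OR NOT rdy)
    = en OR NOT rdy
Both reduce to en OR NOT rdy, so they are equivalent.

Yes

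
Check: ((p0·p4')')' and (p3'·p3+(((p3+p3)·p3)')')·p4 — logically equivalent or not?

No

E1: ((p0·p4')')'
    = p0·p4'   — double negation
E2: (p3'·p3+(((p3+p3)·p3)')')·p4
    = (p3'·p3+(p3+p3)·p3)·p4   — double negation
    = (p3'·p3+p3·p3)·p4   — idempotence
    = p3·p4   — distribution
These differ: at p0=1, p3=1, p4=0, E1 = 1 but E2 = 0.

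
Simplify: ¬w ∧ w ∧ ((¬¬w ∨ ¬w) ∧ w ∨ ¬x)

¬w ∧ w ∧ ((¬¬w ∨ ¬w) ∧ w ∨ ¬x)
= ¬w ∧ w ∧ ((w ∨ ¬w) ∧ w ∨ ¬x)   [double negation]
= ¬w ∧ w ∧ (w ∨ ¬x)   [complement / identity]
= ¬w ∧ w   [absorption]
= False   [complement]

False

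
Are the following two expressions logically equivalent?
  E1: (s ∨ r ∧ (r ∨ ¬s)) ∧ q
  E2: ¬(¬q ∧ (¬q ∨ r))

No

E1: (s ∨ r ∧ (r ∨ ¬s)) ∧ q
    = (s ∨ r) ∧ q   [absorption]
E2: ¬(¬q ∧ (¬q ∨ r))
    = ¬¬q   [absorption]
    = q   [double negation]
These differ: at q=1, r=0, s=0, E1 = 0 but E2 = 1.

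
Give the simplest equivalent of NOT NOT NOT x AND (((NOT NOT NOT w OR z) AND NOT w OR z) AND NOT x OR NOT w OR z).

NOT x AND (NOT w OR z)

NOT NOT NOT x AND (((NOT NOT NOT w OR z) AND NOT w OR z) AND NOT x OR NOT w OR z)
= NOT x AND (((NOT NOT NOT w OR z) AND NOT w OR z) AND NOT x OR NOT w OR z)   (double negation)
= NOT x AND (((NOT w OR z) AND NOT w OR z) AND NOT x OR NOT w OR z)   (double negation)
= NOT x AND ((NOT w OR z) AND NOT x OR NOT w OR z)   (absorption)
= NOT x AND (NOT w OR z)   (absorption)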